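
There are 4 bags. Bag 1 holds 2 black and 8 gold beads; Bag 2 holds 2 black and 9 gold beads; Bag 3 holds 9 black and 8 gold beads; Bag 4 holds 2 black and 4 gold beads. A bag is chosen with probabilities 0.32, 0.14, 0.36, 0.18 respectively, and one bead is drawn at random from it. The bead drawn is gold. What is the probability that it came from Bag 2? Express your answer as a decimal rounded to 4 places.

P(gold|Bag 1) = 0.8; P(gold|Bag 2) = 0.8182; P(gold|Bag 3) = 0.4706; P(gold|Bag 4) = 0.6667.
Prior × likelihood for each source: 0.32·0.8=0.2560, 0.14·0.8182=0.1145, 0.36·0.4706=0.1694, 0.18·0.6667=0.1200. Summing gives P(gold) = 0.65996.
P(Bag 2 | gold) = 0.1145 / 0.65996 = 0.1736.

Posterior probability ≈ 0.1736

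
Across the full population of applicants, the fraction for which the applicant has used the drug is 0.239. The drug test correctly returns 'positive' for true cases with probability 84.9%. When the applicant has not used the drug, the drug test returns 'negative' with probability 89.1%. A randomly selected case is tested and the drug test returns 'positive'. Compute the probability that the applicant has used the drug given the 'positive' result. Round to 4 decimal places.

Let H be the event that the applicant has used the drug. P(H) = 0.239, so P(¬H) = 0.761. With E the 'positive' result, P(E|H) = 0.849 and P(E|¬H) = 0.109.
P(E) = 0.849·0.239 + 0.109·0.761 = 0.20291 + 0.082949 = 0.28586.
By Bayes' theorem, P(H|E) = 0.20291 / 0.28586 = 0.7098.

P(H | E) ≈ 0.7098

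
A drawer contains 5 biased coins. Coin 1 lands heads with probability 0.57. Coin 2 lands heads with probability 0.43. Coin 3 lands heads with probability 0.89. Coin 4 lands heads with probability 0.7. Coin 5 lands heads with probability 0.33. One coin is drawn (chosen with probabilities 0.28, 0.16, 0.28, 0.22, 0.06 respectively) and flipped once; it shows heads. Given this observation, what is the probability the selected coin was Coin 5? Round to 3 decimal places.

Posterior probability ≈ 0.030

Tabulate prior·likelihood by source: [1] prior 0.28, lik 0.57, product 0.1596; [2] prior 0.16, lik 0.43, product 0.06880; [3] prior 0.28, lik 0.89, product 0.2492; [4] prior 0.22, lik 0.7, product 0.1540; [5] prior 0.06, lik 0.33, product 0.01980.
Normalizing constant = 0.65140; the posterior for Coin 5 is its product over the sum, 0.01980/0.65140 = 0.030.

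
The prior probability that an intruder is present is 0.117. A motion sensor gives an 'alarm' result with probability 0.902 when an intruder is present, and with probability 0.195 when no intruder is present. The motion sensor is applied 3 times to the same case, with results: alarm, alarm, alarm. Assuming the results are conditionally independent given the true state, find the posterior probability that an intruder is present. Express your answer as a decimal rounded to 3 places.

Let H be the event that an intruder is present; start with P(H) = 0.117. P('alarm'|H) = 0.902, P('alarm'|¬H) = 0.195.
Update on result 1 ('alarm'): P(H) ← 0.902·0.1170 / (0.902·0.1170 + 0.195·0.8830) = 0.10553/0.27772 = 0.3800.
Update on result 2 ('alarm'): P(H) ← 0.902·0.3800 / (0.902·0.3800 + 0.195·0.6200) = 0.34276/0.46366 = 0.7393.
Update on result 3 ('alarm'): P(H) ← 0.902·0.7393 / (0.902·0.7393 + 0.195·0.2607) = 0.66680/0.71765 = 0.9291.

Posterior P(H) ≈ 0.929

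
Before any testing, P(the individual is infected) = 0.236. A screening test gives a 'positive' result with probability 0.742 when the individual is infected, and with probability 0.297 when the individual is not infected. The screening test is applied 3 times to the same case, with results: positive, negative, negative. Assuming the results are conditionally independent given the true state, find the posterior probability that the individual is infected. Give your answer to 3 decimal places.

Posterior P(H) ≈ 0.094

With H the event that the individual is infected, the joint likelihood of the observed sequence is P(data|H) = 0.742·0.258·0.258 = 0.049390 and P(data|¬H) = 0.297·0.703·0.703 = 0.14678.
Bayes: P(H|data) = 0.236·0.049390 / (0.236·0.049390 + 0.764·0.14678) = 0.011656/0.12380 = 0.0942.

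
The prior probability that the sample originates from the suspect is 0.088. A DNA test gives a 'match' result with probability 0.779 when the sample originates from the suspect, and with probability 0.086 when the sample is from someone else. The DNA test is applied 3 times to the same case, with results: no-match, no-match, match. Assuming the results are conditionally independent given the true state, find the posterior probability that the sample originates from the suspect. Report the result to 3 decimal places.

Posterior P(H) ≈ 0.049

With H the event that the sample originates from the suspect, the joint likelihood of the observed sequence is P(data|H) = 0.221·0.221·0.779 = 0.038047 and P(data|¬H) = 0.914·0.914·0.086 = 0.071844.
Bayes: P(H|data) = 0.088·0.038047 / (0.088·0.038047 + 0.912·0.071844) = 0.0033481/0.068870 = 0.0486.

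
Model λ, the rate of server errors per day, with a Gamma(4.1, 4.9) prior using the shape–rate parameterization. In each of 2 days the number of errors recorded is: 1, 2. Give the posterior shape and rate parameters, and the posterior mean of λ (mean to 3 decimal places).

The Poisson likelihood adds the total count to the shape and the number of exposure periods to the rate. Here ∑xᵢ = 3 and n = 2, so shape 4.1→7.1 and rate 4.9→6.9.
Posterior mean = shape/rate = 7.1/6.9 = 1.029.

Posterior: Gamma(shape=7.1, rate=6.9); mean ≈ 1.029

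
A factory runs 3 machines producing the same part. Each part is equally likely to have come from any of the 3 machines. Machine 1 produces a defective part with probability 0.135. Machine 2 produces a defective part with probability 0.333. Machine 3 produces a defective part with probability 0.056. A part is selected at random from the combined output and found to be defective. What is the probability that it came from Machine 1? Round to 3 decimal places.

Posterior probability ≈ 0.258

Tabulate prior·likelihood by source: [1] prior 0.333333, lik 0.135, product 0.04500; [2] prior 0.333333, lik 0.333, product 0.1110; [3] prior 0.333333, lik 0.056, product 0.01867.
Normalizing constant = 0.17467; the posterior for Machine 1 is its product over the sum, 0.04500/0.17467 = 0.258.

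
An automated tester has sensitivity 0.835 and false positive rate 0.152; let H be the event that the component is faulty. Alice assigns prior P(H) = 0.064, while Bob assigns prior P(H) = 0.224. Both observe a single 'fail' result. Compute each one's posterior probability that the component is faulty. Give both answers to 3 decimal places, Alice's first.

The likelihood ratio for a 'fail' result is 0.835/0.152 = 5.4934.
Alice: prior odds 0.064/0.936 = 0.068376; posterior odds 0.37562; posterior probability 0.273.
Bob: prior odds 0.224/0.776 = 0.28866; posterior odds 1.5857; posterior probability 0.613.

Alice: 0.273; Bob: 0.613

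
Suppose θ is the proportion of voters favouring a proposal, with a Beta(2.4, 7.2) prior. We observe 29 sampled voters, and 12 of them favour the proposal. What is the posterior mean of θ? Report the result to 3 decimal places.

The binomial likelihood is conjugate to the Beta prior: with 12 successes and 17 failures, the posterior is Beta(2.4+12, 7.2+17) = Beta(14.4, 24.2).
Posterior mean = α/(α+β) = 14.4/38.6 = 0.373.

Posterior mean ≈ 0.373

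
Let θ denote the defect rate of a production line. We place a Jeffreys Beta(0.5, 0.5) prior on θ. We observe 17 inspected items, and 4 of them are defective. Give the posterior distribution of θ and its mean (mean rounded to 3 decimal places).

Posterior: Beta(4.5, 13.5); mean ≈ 0.250

Observing 4 successes and 13 failures updates Beta(0.5, 0.5) by adding the success and failure counts to the two shape parameters: α = 0.5+4 = 4.5, β = 0.5+13 = 13.5.
Posterior mean = α/(α+β) = 4.5/18 = 0.250.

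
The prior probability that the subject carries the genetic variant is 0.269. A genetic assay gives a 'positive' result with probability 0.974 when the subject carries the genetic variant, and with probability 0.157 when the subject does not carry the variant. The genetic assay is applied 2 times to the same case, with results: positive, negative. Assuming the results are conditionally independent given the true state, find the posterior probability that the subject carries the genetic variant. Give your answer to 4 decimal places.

Posterior P(H) ≈ 0.0658

Let H be the event that the subject carries the genetic variant; start with P(H) = 0.269. P('positive'|H) = 0.974, P('positive'|¬H) = 0.157.
Update on result 1 ('positive'): P(H) ← 0.974·0.2690 / (0.974·0.2690 + 0.157·0.7310) = 0.26201/0.37677 = 0.6954.
Update on result 2 ('negative'): P(H) ← 0.026·0.6954 / (0.026·0.6954 + 0.843·0.3046) = 0.018080/0.27486 = 0.0658.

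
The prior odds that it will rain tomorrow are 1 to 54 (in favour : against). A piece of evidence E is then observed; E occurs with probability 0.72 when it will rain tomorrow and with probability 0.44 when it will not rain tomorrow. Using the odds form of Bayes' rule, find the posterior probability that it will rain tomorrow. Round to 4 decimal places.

Posterior probability ≈ 0.0294

Prior odds = 1/54 = 0.018519.
Likelihood ratio for E = 0.72/0.44 = 1.6364.
Posterior odds = prior odds × LR = 0.030303.
Posterior probability = odds/(1+odds) = 0.030303/1.0303 = 0.0294.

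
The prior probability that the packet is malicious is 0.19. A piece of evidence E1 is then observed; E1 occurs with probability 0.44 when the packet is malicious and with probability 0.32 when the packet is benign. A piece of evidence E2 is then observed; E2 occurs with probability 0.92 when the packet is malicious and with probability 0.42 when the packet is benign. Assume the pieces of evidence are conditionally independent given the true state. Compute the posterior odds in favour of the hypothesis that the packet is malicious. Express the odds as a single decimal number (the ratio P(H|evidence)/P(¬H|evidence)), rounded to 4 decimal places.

Posterior odds ≈ 0.7065

Prior odds = 0.19/(1−0.19) = 0.23457.
Likelihood ratio for E1 = 0.44/0.32 = 1.3750.
Likelihood ratio for E2 = 0.92/0.42 = 2.1905.
Posterior odds = prior odds × LR₁ × LR₂ = 0.70650.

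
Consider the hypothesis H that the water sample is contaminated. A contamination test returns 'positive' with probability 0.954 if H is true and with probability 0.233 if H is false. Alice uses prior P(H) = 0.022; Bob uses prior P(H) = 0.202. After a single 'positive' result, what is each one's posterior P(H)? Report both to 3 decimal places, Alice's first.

The likelihood ratio for a 'positive' result is 0.954/0.233 = 4.0944.
Alice: prior odds 0.022/0.978 = 0.022495; posterior odds 0.092104; posterior probability 0.084.
Bob: prior odds 0.202/0.798 = 0.25313; posterior odds 1.0364; posterior probability 0.509.

Alice: 0.084; Bob: 0.509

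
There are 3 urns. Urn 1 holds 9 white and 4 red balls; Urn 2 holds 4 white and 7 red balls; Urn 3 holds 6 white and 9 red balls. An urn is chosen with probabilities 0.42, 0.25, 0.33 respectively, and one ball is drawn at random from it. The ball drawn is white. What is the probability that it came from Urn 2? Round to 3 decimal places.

Posterior probability ≈ 0.177

Tabulate prior·likelihood by source: [1] prior 0.42, lik 0.6923, product 0.2908; [2] prior 0.25, lik 0.3636, product 0.09091; [3] prior 0.33, lik 0.4, product 0.1320.
Normalizing constant = 0.51368; the posterior for Urn 2 is its product over the sum, 0.09091/0.51368 = 0.177.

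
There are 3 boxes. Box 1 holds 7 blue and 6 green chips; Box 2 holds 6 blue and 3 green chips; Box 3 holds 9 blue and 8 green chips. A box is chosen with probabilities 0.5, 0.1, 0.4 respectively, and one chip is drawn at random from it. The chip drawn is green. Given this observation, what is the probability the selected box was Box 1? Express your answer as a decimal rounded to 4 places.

Posterior probability ≈ 0.5102

Tabulate prior·likelihood by source: [1] prior 0.5, lik 0.4615, product 0.2308; [2] prior 0.1, lik 0.3333, product 0.03333; [3] prior 0.4, lik 0.4706, product 0.1882.
Normalizing constant = 0.45234; the posterior for Box 1 is its product over the sum, 0.2308/0.45234 = 0.5102.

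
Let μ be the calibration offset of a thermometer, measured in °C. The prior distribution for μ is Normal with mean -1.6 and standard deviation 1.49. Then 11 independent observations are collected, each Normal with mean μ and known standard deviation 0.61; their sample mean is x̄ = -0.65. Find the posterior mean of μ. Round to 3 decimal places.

Posterior mean ≈ -0.664

With known σ, the Normal prior is conjugate. Weight on the data is w = (n/σ²)/(n/σ² + 1/τ₀²) = 29.5619/(29.5619+0.450430) = 0.98499.
Posterior mean = w·x̄ + (1−w)·μ₀ = 0.98499·-0.65 + 0.015008·-1.6 = -0.664.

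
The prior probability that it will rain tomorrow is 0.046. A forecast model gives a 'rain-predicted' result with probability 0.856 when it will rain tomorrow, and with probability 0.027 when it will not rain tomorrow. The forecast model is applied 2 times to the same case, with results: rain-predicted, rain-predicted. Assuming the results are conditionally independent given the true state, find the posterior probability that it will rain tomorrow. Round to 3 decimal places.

With H the event that it will rain tomorrow, the joint likelihood of the observed sequence is P(data|H) = 0.856·0.856 = 0.73274 and P(data|¬H) = 0.027·0.027 = 0.00072900.
Bayes: P(H|data) = 0.046·0.73274 / (0.046·0.73274 + 0.954·0.00072900) = 0.033706/0.034401 = 0.9798.

Posterior P(H) ≈ 0.980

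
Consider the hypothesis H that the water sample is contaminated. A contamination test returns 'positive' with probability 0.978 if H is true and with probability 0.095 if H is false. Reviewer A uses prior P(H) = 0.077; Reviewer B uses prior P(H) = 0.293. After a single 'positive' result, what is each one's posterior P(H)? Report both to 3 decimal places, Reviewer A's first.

Reviewer A: 0.462; Reviewer B: 0.810

P('+'|H) = 0.978, P('+'|¬H) = 0.095.
Reviewer A: numerator 0.978·0.077 = 0.075306; evidence = 0.075306+0.095·0.923 = 0.16299; posterior = 0.462.
Reviewer B: numerator 0.978·0.293 = 0.28655; evidence = 0.28655+0.095·0.707 = 0.35372; posterior = 0.810.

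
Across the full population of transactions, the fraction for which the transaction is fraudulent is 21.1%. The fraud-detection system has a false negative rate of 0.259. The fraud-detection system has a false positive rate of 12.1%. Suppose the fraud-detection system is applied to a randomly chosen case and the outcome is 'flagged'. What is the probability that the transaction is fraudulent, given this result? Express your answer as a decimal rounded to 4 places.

Write H for 'the transaction is fraudulent'. Prior odds H:¬H = 0.211/0.789 = 0.26743. For the 'flagged' outcome, the likelihood ratio is 0.741/0.121 = 6.1240.
Posterior odds = 0.26743 × 6.1240 = 1.6377, so P(H|E) = 1.6377/(1+1.6377) = 0.6209.

P(H | E) ≈ 0.6209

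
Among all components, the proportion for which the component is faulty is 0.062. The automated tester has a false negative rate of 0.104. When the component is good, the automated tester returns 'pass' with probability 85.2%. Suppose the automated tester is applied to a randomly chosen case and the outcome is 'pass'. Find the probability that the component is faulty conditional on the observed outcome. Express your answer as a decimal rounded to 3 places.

Let H be the event that the component is faulty. P(H) = 0.062, so P(¬H) = 0.938. With E the 'pass' result, P(E|H) = 0.104 and P(E|¬H) = 0.852.
P(E) = 0.104·0.062 + 0.852·0.938 = 0.0064480 + 0.79918 = 0.80562.
By Bayes' theorem, P(H|E) = 0.0064480 / 0.80562 = 0.008.

P(H | E) ≈ 0.008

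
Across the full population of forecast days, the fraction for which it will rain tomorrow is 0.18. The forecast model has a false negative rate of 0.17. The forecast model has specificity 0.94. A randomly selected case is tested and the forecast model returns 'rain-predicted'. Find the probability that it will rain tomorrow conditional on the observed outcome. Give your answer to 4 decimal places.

P(H | E) ≈ 0.7523

Let H be the event that it will rain tomorrow. P(H) = 0.18, so P(¬H) = 0.82. With E the 'rain-predicted' result, P(E|H) = 0.83 and P(E|¬H) = 0.06.
P(E) = 0.83·0.18 + 0.06·0.82 = 0.14940 + 0.049200 = 0.19860.
By Bayes' theorem, P(H|E) = 0.14940 / 0.19860 = 0.7523.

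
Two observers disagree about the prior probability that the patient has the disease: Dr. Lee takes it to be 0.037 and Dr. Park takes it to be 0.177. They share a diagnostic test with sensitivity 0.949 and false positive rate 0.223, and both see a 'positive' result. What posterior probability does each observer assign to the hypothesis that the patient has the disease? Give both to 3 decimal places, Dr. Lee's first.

P('+'|H) = 0.949, P('+'|¬H) = 0.223.
Dr. Lee: numerator 0.949·0.037 = 0.035113; evidence = 0.035113+0.223·0.963 = 0.24986; posterior = 0.141.
Dr. Park: numerator 0.949·0.177 = 0.16797; evidence = 0.16797+0.223·0.823 = 0.35150; posterior = 0.478.

Dr. Lee: 0.141; Dr. Park: 0.478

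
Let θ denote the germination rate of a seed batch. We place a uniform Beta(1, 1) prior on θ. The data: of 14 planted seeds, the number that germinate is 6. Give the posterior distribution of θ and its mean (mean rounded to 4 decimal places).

Observing 6 successes and 8 failures updates Beta(1, 1) by adding the success and failure counts to the two shape parameters: α = 1+6 = 7, β = 1+8 = 9.
Posterior mean = α/(α+β) = 7/16 = 0.4375.

Posterior: Beta(7, 9); mean ≈ 0.4375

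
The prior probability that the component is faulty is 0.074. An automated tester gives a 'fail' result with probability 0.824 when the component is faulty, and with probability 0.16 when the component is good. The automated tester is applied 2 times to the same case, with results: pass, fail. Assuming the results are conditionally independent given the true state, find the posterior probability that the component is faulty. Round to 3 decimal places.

Let H be the event that the component is faulty; start with P(H) = 0.074. P('fail'|H) = 0.824, P('fail'|¬H) = 0.16.
Update on result 1 ('pass'): P(H) ← 0.176·0.0740 / (0.176·0.0740 + 0.84·0.9260) = 0.013024/0.79086 = 0.0165.
Update on result 2 ('fail'): P(H) ← 0.824·0.0165 / (0.824·0.0165 + 0.16·0.9835) = 0.013570/0.17093 = 0.0794.

Posterior P(H) ≈ 0.079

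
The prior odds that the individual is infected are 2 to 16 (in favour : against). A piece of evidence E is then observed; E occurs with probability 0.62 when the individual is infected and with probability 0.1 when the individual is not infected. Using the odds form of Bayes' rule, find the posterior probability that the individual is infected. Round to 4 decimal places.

Posterior probability ≈ 0.4366

Prior odds = 2/16 = 0.12500.
Likelihood ratio for E = 0.62/0.1 = 6.2000.
Posterior odds = prior odds × LR = 0.77500.
Posterior probability = odds/(1+odds) = 0.77500/1.7750 = 0.4366.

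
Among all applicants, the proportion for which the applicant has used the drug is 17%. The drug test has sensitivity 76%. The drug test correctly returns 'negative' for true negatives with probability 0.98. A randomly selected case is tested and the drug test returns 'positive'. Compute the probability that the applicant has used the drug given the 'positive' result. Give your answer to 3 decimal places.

Let H be the event that the applicant has used the drug. P(H) = 0.17, so P(¬H) = 0.83. With E the 'positive' result, P(E|H) = 0.76 and P(E|¬H) = 0.02.
P(E) = 0.76·0.17 + 0.02·0.83 = 0.12920 + 0.016600 = 0.14580.
By Bayes' theorem, P(H|E) = 0.12920 / 0.14580 = 0.886.

P(H | E) ≈ 0.886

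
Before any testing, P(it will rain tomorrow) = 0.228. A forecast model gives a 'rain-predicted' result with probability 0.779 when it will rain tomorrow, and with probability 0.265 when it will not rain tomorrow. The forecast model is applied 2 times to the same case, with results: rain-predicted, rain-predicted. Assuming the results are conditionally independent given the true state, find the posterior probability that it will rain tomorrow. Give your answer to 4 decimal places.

With H the event that it will rain tomorrow, the joint likelihood of the observed sequence is P(data|H) = 0.779·0.779 = 0.60684 and P(data|¬H) = 0.265·0.265 = 0.070225.
Bayes: P(H|data) = 0.228·0.60684 / (0.228·0.60684 + 0.772·0.070225) = 0.13836/0.19257 = 0.7185.

Posterior P(H) ≈ 0.7185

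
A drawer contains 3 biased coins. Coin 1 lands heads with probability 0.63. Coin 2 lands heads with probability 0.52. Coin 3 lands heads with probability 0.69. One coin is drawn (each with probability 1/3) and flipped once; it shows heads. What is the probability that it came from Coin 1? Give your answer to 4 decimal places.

Posterior probability ≈ 0.3424

Tabulate prior·likelihood by source: [1] prior 0.333333, lik 0.63, product 0.2100; [2] prior 0.333333, lik 0.52, product 0.1733; [3] prior 0.333333, lik 0.69, product 0.2300.
Normalizing constant = 0.61333; the posterior for Coin 1 is its product over the sum, 0.2100/0.61333 = 0.3424.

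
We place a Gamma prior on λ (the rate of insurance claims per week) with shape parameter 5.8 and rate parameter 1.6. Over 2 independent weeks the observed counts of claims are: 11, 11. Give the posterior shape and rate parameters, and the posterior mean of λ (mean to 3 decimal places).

Total count ∑xᵢ = 22 over n = 2 weeks.
Gamma is conjugate to the Poisson likelihood: posterior is Gamma(shape = 5.8+22 = 27.8, rate = 1.6+2 = 3.6).
E[λ | data] = 27.8/3.6 = 7.722.

Posterior: Gamma(shape=27.8, rate=3.6); mean ≈ 7.722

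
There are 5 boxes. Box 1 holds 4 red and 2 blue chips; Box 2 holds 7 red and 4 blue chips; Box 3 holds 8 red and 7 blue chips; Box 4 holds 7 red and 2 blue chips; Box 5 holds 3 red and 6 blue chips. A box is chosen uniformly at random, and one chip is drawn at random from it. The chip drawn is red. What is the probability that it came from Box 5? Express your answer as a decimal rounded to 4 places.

Tabulate prior·likelihood by source: [1] prior 0.2, lik 0.6667, product 0.1333; [2] prior 0.2, lik 0.6364, product 0.1273; [3] prior 0.2, lik 0.5333, product 0.1067; [4] prior 0.2, lik 0.7778, product 0.1556; [5] prior 0.2, lik 0.3333, product 0.06667.
Normalizing constant = 0.58949; the posterior for Box 5 is its product over the sum, 0.06667/0.58949 = 0.1131.

Posterior probability ≈ 0.1131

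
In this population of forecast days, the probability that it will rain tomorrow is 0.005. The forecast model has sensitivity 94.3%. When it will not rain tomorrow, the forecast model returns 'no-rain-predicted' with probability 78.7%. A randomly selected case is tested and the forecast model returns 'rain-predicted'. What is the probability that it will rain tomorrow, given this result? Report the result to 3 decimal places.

Write H for 'it will rain tomorrow'. Prior odds H:¬H = 0.005/0.995 = 0.0050251. For the 'rain-predicted' outcome, the likelihood ratio is 0.943/0.213 = 4.4272.
Posterior odds = 0.0050251 × 4.4272 = 0.022247, so P(H|E) = 0.022247/(1+0.022247) = 0.022.

P(H | E) ≈ 0.022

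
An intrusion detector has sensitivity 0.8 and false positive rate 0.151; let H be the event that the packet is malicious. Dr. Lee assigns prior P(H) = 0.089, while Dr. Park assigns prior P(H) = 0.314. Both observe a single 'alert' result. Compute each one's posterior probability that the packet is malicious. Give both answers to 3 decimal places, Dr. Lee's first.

The likelihood ratio for an 'alert' result is 0.8/0.151 = 5.2980.
Dr. Lee: prior odds 0.089/0.911 = 0.097695; posterior odds 0.51759; posterior probability 0.341.
Dr. Park: prior odds 0.314/0.686 = 0.45773; posterior odds 2.4250; posterior probability 0.708.

Dr. Lee: 0.341; Dr. Park: 0.708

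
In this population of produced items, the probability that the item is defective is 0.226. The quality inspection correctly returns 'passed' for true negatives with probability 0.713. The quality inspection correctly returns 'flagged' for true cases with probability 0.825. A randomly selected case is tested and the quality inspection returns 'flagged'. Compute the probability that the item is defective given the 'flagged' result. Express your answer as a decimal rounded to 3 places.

Let H be the event that the item is defective. P(H) = 0.226, so P(¬H) = 0.774. With E the 'flagged' result, P(E|H) = 0.825 and P(E|¬H) = 0.287.
P(E) = 0.825·0.226 + 0.287·0.774 = 0.18645 + 0.22214 = 0.40859.
By Bayes' theorem, P(H|E) = 0.18645 / 0.40859 = 0.456.

P(H | E) ≈ 0.456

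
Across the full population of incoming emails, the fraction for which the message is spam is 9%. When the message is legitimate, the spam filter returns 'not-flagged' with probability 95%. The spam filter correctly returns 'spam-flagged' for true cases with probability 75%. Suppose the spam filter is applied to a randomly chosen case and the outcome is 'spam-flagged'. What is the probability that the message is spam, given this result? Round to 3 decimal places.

P(H | E) ≈ 0.597

Write H for 'the message is spam'. Prior odds H:¬H = 0.09/0.91 = 0.098901. For the 'spam-flagged' outcome, the likelihood ratio is 0.75/0.05 = 15.000.
Posterior odds = 0.098901 × 15.000 = 1.4835, so P(H|E) = 1.4835/(1+1.4835) = 0.597.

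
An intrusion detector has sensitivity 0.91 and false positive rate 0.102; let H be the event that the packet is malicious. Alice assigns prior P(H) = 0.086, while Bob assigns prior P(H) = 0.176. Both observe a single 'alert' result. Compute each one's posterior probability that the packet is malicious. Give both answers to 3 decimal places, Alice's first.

P('+'|H) = 0.91, P('+'|¬H) = 0.102.
Alice: numerator 0.91·0.086 = 0.078260; evidence = 0.078260+0.102·0.914 = 0.17149; posterior = 0.456.
Bob: numerator 0.91·0.176 = 0.16016; evidence = 0.16016+0.102·0.824 = 0.24421; posterior = 0.656.

Alice: 0.456; Bob: 0.656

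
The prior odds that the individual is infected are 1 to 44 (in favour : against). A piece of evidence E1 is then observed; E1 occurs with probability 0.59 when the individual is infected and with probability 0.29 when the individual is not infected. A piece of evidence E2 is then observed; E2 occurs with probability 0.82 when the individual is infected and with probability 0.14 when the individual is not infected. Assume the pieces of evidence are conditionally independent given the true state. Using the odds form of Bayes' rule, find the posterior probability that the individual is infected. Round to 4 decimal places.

Prior odds = 1/44 = 0.022727. In log-odds, ln(0.022727) = -3.7842.
Add log likelihood ratios: ln(2.0345) + ln(5.8571) = 2.4779.
Posterior log-odds = -1.3063, so posterior odds = exp(-1.3063) = 0.27082. Converting, P(H|E) = 0.27082/1.2708 = 0.2131.

Posterior probability ≈ 0.2131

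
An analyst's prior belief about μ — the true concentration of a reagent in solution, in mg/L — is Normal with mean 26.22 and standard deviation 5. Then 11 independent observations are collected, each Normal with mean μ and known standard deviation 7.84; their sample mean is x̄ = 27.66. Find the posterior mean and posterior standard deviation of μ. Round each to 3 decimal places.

Posterior mean ≈ 27.397; posterior SD ≈ 2.137

Prior precision 1/τ₀² = 1/5² = 0.0400000; data precision n/σ² = 11/7.84² = 0.178962.
Posterior precision = 0.0400000 + 0.178962 = 0.218962, giving posterior SD = 1/√0.218962 = 2.137.
Posterior mean = (0.0400000·26.22 + 0.178962·27.66) / 0.218962 = 27.397.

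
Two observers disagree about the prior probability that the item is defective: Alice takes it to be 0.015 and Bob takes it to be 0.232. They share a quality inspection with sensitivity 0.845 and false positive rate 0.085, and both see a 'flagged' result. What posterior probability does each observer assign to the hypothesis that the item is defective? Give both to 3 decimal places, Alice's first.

Alice: 0.131; Bob: 0.750

P('+'|H) = 0.845, P('+'|¬H) = 0.085.
Alice: numerator 0.845·0.015 = 0.012675; evidence = 0.012675+0.085·0.985 = 0.096400; posterior = 0.131.
Bob: numerator 0.845·0.232 = 0.19604; evidence = 0.19604+0.085·0.768 = 0.26132; posterior = 0.750.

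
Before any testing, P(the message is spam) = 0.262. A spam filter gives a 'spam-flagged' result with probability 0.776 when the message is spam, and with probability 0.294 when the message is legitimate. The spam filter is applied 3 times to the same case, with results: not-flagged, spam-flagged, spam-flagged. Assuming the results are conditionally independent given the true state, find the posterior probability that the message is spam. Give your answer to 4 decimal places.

With H the event that the message is spam, the joint likelihood of the observed sequence is P(data|H) = 0.224·0.776·0.776 = 0.13489 and P(data|¬H) = 0.706·0.294·0.294 = 0.061024.
Bayes: P(H|data) = 0.262·0.13489 / (0.262·0.13489 + 0.738·0.061024) = 0.035341/0.080376 = 0.4397.

Posterior P(H) ≈ 0.4397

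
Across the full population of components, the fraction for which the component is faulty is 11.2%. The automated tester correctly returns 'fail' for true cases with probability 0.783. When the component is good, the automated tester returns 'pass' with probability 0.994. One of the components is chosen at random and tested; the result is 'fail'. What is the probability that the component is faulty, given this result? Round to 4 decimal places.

Let H be the event that the component is faulty. P(H) = 0.112, so P(¬H) = 0.888. With E the 'fail' result, P(E|H) = 0.783 and P(E|¬H) = 0.006.
P(E) = 0.783·0.112 + 0.006·0.888 = 0.087696 + 0.0053280 = 0.093024.
By Bayes' theorem, P(H|E) = 0.087696 / 0.093024 = 0.9427.

P(H | E) ≈ 0.9427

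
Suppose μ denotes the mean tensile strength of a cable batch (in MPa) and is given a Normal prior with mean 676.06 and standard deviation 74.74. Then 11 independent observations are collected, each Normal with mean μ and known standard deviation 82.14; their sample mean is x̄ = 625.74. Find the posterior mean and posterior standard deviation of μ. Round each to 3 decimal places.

Posterior mean ≈ 630.719; posterior SD ≈ 23.509

With known σ, the Normal prior is conjugate. Weight on the data is w = (n/σ²)/(n/σ² + 1/τ₀²) = 0.00163036/(0.00163036+0.00017902) = 0.90106.
Posterior mean = w·x̄ + (1−w)·μ₀ = 0.90106·625.74 + 0.098938·676.06 = 630.719. Posterior variance = 1/(0.00163036+0.00017902) = 552.677, so SD = 23.509.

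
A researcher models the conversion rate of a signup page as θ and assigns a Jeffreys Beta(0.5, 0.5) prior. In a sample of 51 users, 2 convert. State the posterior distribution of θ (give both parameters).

The binomial likelihood is conjugate to the Beta prior: with 2 successes and 49 failures, the posterior is Beta(0.5+2, 0.5+49) = Beta(2.5, 49.5).

Posterior: Beta(2.5, 49.5)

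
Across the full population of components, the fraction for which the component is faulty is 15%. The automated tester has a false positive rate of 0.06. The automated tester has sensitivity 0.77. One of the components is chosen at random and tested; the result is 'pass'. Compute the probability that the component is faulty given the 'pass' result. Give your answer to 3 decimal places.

P(H | E) ≈ 0.041

Write H for 'the component is faulty'. Prior odds H:¬H = 0.15/0.85 = 0.17647. For the 'pass' outcome, the likelihood ratio is 0.23/0.94 = 0.24468.
Posterior odds = 0.17647 × 0.24468 = 0.043179, so P(H|E) = 0.043179/(1+0.043179) = 0.041.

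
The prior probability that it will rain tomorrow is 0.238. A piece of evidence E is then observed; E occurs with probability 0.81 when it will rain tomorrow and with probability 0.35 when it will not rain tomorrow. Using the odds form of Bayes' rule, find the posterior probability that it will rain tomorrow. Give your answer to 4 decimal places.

Prior odds = 0.238/(1−0.238) = 0.31234. In log-odds, ln(0.31234) = -1.1637.
Add log likelihood ratio: ln(2.3143) = 0.83910.
Posterior log-odds = -0.32457, so posterior odds = exp(-0.32457) = 0.72283. Converting, P(H|E) = 0.72283/1.7228 = 0.4196.

Posterior probability ≈ 0.4196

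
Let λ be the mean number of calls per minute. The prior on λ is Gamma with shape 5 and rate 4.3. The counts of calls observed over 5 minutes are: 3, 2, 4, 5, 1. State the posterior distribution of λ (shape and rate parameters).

Total count ∑xᵢ = 15 over n = 5 minutes.
Gamma is conjugate to the Poisson likelihood: posterior is Gamma(shape = 5+15 = 20, rate = 4.3+5 = 9.3).

Posterior: Gamma(shape=20, rate=9.3)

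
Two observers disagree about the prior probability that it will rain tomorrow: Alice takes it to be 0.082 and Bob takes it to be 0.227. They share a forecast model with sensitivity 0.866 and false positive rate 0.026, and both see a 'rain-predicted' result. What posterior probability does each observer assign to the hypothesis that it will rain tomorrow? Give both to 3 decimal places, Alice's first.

Alice: 0.748; Bob: 0.907

P('+'|H) = 0.866, P('+'|¬H) = 0.026.
Alice: numerator 0.866·0.082 = 0.071012; evidence = 0.071012+0.026·0.918 = 0.094880; posterior = 0.748.
Bob: numerator 0.866·0.227 = 0.19658; evidence = 0.19658+0.026·0.773 = 0.21668; posterior = 0.907.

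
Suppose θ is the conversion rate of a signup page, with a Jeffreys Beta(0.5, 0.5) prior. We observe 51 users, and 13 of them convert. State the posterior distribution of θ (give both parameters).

Posterior: Beta(13.5, 38.5)

The binomial likelihood is conjugate to the Beta prior: with 13 successes and 38 failures, the posterior is Beta(0.5+13, 0.5+38) = Beta(13.5, 38.5).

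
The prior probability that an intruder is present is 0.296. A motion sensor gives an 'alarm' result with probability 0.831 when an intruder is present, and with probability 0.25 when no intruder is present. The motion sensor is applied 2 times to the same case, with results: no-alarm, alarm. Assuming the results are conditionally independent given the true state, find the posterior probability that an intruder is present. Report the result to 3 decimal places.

Let H be the event that an intruder is present; start with P(H) = 0.296. P('alarm'|H) = 0.831, P('alarm'|¬H) = 0.25.
Update on result 1 ('no-alarm'): P(H) ← 0.169·0.2960 / (0.169·0.2960 + 0.75·0.7040) = 0.050024/0.57802 = 0.0865.
Update on result 2 ('alarm'): P(H) ← 0.831·0.0865 / (0.831·0.0865 + 0.25·0.9135) = 0.071917/0.30028 = 0.2395.

Posterior P(H) ≈ 0.239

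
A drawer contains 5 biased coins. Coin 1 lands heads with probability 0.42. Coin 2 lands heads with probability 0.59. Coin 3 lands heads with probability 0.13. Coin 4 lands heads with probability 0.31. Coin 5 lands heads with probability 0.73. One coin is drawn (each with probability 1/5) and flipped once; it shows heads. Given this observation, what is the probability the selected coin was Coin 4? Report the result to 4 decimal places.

Posterior probability ≈ 0.1422

Tabulate prior·likelihood by source: [1] prior 0.2, lik 0.42, product 0.08400; [2] prior 0.2, lik 0.59, product 0.1180; [3] prior 0.2, lik 0.13, product 0.02600; [4] prior 0.2, lik 0.31, product 0.06200; [5] prior 0.2, lik 0.73, product 0.1460.
Normalizing constant = 0.43600; the posterior for Coin 4 is its product over the sum, 0.06200/0.43600 = 0.1422.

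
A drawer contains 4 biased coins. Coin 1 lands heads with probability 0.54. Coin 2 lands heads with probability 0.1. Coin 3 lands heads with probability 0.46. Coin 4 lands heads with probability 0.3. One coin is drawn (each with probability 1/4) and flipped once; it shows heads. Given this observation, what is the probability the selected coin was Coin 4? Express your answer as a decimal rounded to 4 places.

P(heads|C1) = 0.54; P(heads|C2) = 0.1; P(heads|C3) = 0.46; P(heads|C4) = 0.3.
Prior × likelihood for each source: 0.25·0.54=0.1350, 0.25·0.1=0.02500, 0.25·0.46=0.1150, 0.25·0.3=0.07500. Summing gives P(heads) = 0.35000.
P(Coin 4 | heads) = 0.07500 / 0.35000 = 0.2143.

Posterior probability ≈ 0.2143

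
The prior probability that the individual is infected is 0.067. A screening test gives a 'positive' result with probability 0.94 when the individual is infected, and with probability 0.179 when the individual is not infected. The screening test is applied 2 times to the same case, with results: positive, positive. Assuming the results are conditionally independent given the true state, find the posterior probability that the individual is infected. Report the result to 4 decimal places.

Posterior P(H) ≈ 0.6645

Let H be the event that the individual is infected; start with P(H) = 0.067. P('positive'|H) = 0.94, P('positive'|¬H) = 0.179.
Update on result 1 ('positive'): P(H) ← 0.94·0.0670 / (0.94·0.0670 + 0.179·0.9330) = 0.062980/0.22999 = 0.2738.
Update on result 2 ('positive'): P(H) ← 0.94·0.2738 / (0.94·0.2738 + 0.179·0.7262) = 0.25741/0.38739 = 0.6645.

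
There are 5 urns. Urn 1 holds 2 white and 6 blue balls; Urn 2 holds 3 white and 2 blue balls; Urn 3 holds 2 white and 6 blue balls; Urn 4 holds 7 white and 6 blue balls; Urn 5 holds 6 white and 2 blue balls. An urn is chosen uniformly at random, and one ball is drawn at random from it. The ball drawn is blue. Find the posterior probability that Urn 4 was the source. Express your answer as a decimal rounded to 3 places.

P(blue|Urn 1) = 0.75; P(blue|Urn 2) = 0.4; P(blue|Urn 3) = 0.75; P(blue|Urn 4) = 0.4615; P(blue|Urn 5) = 0.25.
Prior × likelihood for each source: 0.2·0.75=0.1500, 0.2·0.4=0.08000, 0.2·0.75=0.1500, 0.2·0.4615=0.09231, 0.2·0.25=0.05000. Summing gives P(blue) = 0.52231.
P(Urn 4 | blue) = 0.09231 / 0.52231 = 0.177.

Posterior probability ≈ 0.177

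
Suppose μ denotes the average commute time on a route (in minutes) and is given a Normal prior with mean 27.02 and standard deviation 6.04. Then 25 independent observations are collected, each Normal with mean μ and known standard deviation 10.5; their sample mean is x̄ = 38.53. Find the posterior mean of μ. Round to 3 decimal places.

With known σ, the Normal prior is conjugate. Weight on the data is w = (n/σ²)/(n/σ² + 1/τ₀²) = 0.226757/(0.226757+0.0274111) = 0.89215.
Posterior mean = w·x̄ + (1−w)·μ₀ = 0.89215·38.53 + 0.10785·27.02 = 37.289.

Posterior mean ≈ 37.289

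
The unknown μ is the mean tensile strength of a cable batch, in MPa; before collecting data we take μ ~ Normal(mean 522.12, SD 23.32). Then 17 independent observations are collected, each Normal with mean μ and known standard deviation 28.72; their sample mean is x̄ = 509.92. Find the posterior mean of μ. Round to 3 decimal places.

Posterior mean ≈ 510.919

With known σ, the Normal prior is conjugate. Weight on the data is w = (n/σ²)/(n/σ² + 1/τ₀²) = 0.0206101/(0.0206101+0.00183884) = 0.91809.
Posterior mean = w·x̄ + (1−w)·μ₀ = 0.91809·509.92 + 0.081912·522.12 = 510.919.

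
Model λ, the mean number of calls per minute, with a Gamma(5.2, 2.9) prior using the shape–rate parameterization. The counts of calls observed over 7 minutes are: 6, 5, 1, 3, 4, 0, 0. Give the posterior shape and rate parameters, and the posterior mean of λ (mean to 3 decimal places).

Posterior: Gamma(shape=24.2, rate=9.9); mean ≈ 2.444

Total count ∑xᵢ = 19 over n = 7 minutes.
Gamma is conjugate to the Poisson likelihood: posterior is Gamma(shape = 5.2+19 = 24.2, rate = 2.9+7 = 9.9).
Posterior mean = shape/rate = 24.2/9.9 = 2.444.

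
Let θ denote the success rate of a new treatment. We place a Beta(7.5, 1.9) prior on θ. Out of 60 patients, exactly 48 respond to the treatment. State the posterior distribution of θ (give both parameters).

Posterior: Beta(55.5, 13.9)

The binomial likelihood is conjugate to the Beta prior: with 48 successes and 12 failures, the posterior is Beta(7.5+48, 1.9+12) = Beta(55.5, 13.9).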